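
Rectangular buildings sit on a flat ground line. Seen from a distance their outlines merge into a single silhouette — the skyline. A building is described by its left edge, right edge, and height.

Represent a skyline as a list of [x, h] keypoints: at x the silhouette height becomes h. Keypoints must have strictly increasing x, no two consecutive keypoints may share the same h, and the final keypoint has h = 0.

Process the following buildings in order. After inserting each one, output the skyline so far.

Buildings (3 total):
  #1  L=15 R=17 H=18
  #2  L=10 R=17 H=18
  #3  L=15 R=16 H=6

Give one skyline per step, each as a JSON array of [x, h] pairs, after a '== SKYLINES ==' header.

== SKYLINES ==
[[15,18],[17,0]]
[[10,18],[17,0]]
[[10,18],[17,0]]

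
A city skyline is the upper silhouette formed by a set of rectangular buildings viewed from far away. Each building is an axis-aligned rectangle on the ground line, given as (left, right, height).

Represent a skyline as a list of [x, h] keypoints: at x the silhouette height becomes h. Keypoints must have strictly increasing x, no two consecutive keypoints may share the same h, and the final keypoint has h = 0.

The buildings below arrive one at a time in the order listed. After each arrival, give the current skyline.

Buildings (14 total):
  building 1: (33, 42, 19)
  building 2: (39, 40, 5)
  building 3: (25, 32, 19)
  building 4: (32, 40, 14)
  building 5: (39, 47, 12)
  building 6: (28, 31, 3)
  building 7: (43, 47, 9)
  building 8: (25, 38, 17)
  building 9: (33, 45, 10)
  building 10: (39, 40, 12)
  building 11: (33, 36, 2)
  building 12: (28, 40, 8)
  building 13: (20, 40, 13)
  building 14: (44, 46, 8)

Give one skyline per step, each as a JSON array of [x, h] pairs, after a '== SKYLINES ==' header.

== SKYLINES ==
[[33,19],[42,0]]
[[33,19],[42,0]]
[[25,19],[32,0],[33,19],[42,0]]
[[25,19],[32,14],[33,19],[42,0]]
[[25,19],[32,14],[33,19],[42,12],[47,0]]
[[25,19],[32,14],[33,19],[42,12],[47,0]]
[[25,19],[32,14],[33,19],[42,12],[47,0]]
[[25,19],[32,17],[33,19],[42,12],[47,0]]
[[25,19],[32,17],[33,19],[42,12],[47,0]]
[[25,19],[32,17],[33,19],[42,12],[47,0]]
[[25,19],[32,17],[33,19],[42,12],[47,0]]
[[25,19],[32,17],[33,19],[42,12],[47,0]]
[[20,13],[25,19],[32,17],[33,19],[42,12],[47,0]]
[[20,13],[25,19],[32,17],[33,19],[42,12],[47,0]]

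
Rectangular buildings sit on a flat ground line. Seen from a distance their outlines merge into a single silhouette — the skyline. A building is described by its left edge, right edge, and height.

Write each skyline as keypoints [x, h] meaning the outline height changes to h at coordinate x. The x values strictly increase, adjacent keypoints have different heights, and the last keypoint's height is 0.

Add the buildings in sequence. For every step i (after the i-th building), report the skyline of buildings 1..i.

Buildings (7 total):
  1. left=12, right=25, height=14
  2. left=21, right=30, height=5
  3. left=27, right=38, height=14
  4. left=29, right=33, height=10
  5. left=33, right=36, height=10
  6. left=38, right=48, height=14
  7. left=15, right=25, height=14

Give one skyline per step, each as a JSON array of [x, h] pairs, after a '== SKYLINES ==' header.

== SKYLINES ==
[[12,14],[25,0]]
[[12,14],[25,5],[30,0]]
[[12,14],[25,5],[27,14],[38,0]]
[[12,14],[25,5],[27,14],[38,0]]
[[12,14],[25,5],[27,14],[38,0]]
[[12,14],[25,5],[27,14],[48,0]]
[[12,14],[25,5],[27,14],[48,0]]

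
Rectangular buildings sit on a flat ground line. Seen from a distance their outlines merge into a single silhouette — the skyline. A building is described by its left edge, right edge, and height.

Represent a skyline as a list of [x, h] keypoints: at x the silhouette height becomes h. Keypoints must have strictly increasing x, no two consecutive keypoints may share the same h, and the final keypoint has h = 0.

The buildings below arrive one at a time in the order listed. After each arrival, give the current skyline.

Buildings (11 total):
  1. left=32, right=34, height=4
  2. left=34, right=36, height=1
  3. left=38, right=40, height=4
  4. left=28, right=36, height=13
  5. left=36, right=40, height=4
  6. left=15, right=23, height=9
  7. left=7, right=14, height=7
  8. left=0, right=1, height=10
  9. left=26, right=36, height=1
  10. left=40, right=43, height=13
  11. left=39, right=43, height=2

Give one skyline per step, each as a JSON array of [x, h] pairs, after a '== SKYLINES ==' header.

== SKYLINES ==
[[32,4],[34,0]]
[[32,4],[34,1],[36,0]]
[[32,4],[34,1],[36,0],[38,4],[40,0]]
[[28,13],[36,0],[38,4],[40,0]]
[[28,13],[36,4],[40,0]]
[[15,9],[23,0],[28,13],[36,4],[40,0]]
[[7,7],[14,0],[15,9],[23,0],[28,13],[36,4],[40,0]]
[[0,10],[1,0],[7,7],[14,0],[15,9],[23,0],[28,13],[36,4],[40,0]]
[[0,10],[1,0],[7,7],[14,0],[15,9],[23,0],[26,1],[28,13],[36,4],[40,0]]
[[0,10],[1,0],[7,7],[14,0],[15,9],[23,0],[26,1],[28,13],[36,4],[40,13],[43,0]]
[[0,10],[1,0],[7,7],[14,0],[15,9],[23,0],[26,1],[28,13],[36,4],[40,13],[43,0]]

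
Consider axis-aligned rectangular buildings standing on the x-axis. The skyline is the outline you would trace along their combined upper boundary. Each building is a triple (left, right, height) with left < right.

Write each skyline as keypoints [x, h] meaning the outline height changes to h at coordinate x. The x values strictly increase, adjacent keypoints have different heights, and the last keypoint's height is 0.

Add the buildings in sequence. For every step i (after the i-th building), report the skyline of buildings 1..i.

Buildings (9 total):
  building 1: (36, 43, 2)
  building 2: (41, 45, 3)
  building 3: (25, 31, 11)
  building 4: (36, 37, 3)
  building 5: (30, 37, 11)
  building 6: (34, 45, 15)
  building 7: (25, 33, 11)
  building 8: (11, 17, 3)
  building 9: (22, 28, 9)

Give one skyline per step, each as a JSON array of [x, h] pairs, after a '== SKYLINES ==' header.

== SKYLINES ==
[[36,2],[43,0]]
[[36,2],[41,3],[45,0]]
[[25,11],[31,0],[36,2],[41,3],[45,0]]
[[25,11],[31,0],[36,3],[37,2],[41,3],[45,0]]
[[25,11],[37,2],[41,3],[45,0]]
[[25,11],[34,15],[45,0]]
[[25,11],[34,15],[45,0]]
[[11,3],[17,0],[25,11],[34,15],[45,0]]
[[11,3],[17,0],[22,9],[25,11],[34,15],[45,0]]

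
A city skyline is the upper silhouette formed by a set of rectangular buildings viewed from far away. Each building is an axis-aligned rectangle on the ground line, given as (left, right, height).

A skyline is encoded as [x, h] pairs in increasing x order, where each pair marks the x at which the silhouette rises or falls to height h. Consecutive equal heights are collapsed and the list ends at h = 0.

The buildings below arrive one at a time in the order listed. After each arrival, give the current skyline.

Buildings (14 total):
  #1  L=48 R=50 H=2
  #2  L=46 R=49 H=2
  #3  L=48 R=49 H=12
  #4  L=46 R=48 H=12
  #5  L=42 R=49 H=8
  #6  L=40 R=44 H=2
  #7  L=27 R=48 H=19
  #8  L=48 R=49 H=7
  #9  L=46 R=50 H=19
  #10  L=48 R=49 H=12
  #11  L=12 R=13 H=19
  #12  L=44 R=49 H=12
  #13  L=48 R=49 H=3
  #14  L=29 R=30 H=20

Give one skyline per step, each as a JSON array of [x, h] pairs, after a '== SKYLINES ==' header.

== SKYLINES ==
[[48,2],[50,0]]
[[46,2],[50,0]]
[[46,2],[48,12],[49,2],[50,0]]
[[46,12],[49,2],[50,0]]
[[42,8],[46,12],[49,2],[50,0]]
[[40,2],[42,8],[46,12],[49,2],[50,0]]
[[27,19],[48,12],[49,2],[50,0]]
[[27,19],[48,12],[49,2],[50,0]]
[[27,19],[50,0]]
[[27,19],[50,0]]
[[12,19],[13,0],[27,19],[50,0]]
[[12,19],[13,0],[27,19],[50,0]]
[[12,19],[13,0],[27,19],[50,0]]
[[12,19],[13,0],[27,19],[29,20],[30,19],[50,0]]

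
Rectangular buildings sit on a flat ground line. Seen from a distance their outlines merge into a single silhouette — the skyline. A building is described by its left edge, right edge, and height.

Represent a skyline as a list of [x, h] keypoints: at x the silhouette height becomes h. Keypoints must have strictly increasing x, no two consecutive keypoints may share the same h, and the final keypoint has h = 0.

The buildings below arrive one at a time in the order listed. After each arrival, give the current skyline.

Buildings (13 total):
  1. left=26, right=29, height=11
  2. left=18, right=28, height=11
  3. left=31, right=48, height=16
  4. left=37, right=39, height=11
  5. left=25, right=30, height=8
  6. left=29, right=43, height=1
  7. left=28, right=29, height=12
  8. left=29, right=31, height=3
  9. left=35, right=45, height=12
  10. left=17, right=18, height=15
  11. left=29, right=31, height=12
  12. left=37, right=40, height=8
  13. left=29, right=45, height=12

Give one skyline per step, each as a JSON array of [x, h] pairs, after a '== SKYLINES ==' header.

== SKYLINES ==
[[26,11],[29,0]]
[[18,11],[29,0]]
[[18,11],[29,0],[31,16],[48,0]]
[[18,11],[29,0],[31,16],[48,0]]
[[18,11],[29,8],[30,0],[31,16],[48,0]]
[[18,11],[29,8],[30,1],[31,16],[48,0]]
[[18,11],[28,12],[29,8],[30,1],[31,16],[48,0]]
[[18,11],[28,12],[29,8],[30,3],[31,16],[48,0]]
[[18,11],[28,12],[29,8],[30,3],[31,16],[48,0]]
[[17,15],[18,11],[28,12],[29,8],[30,3],[31,16],[48,0]]
[[17,15],[18,11],[28,12],[31,16],[48,0]]
[[17,15],[18,11],[28,12],[31,16],[48,0]]
[[17,15],[18,11],[28,12],[31,16],[48,0]]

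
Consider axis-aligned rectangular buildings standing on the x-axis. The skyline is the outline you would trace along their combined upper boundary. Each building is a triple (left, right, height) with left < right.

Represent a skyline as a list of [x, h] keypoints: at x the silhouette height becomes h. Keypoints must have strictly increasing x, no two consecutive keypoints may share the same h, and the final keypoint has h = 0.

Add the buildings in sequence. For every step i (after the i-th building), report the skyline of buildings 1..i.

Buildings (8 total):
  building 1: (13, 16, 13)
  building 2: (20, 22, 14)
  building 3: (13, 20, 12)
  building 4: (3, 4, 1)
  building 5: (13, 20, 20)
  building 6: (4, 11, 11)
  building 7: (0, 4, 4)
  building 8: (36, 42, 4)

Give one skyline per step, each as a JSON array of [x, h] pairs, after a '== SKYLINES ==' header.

== SKYLINES ==
[[13,13],[16,0]]
[[13,13],[16,0],[20,14],[22,0]]
[[13,13],[16,12],[20,14],[22,0]]
[[3,1],[4,0],[13,13],[16,12],[20,14],[22,0]]
[[3,1],[4,0],[13,20],[20,14],[22,0]]
[[3,1],[4,11],[11,0],[13,20],[20,14],[22,0]]
[[0,4],[4,11],[11,0],[13,20],[20,14],[22,0]]
[[0,4],[4,11],[11,0],[13,20],[20,14],[22,0],[36,4],[42,0]]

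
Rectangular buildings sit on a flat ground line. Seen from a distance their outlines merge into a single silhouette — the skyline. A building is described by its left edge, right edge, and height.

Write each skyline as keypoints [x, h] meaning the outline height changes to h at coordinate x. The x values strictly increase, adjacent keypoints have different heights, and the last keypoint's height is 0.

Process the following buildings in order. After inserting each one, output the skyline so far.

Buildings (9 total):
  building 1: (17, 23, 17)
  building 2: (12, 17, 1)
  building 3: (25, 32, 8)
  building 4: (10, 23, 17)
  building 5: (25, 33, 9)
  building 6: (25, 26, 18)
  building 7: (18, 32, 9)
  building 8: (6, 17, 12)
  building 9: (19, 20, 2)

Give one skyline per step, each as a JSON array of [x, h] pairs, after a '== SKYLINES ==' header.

== SKYLINES ==
[[17,17],[23,0]]
[[12,1],[17,17],[23,0]]
[[12,1],[17,17],[23,0],[25,8],[32,0]]
[[10,17],[23,0],[25,8],[32,0]]
[[10,17],[23,0],[25,9],[33,0]]
[[10,17],[23,0],[25,18],[26,9],[33,0]]
[[10,17],[23,9],[25,18],[26,9],[33,0]]
[[6,12],[10,17],[23,9],[25,18],[26,9],[33,0]]
[[6,12],[10,17],[23,9],[25,18],[26,9],[33,0]]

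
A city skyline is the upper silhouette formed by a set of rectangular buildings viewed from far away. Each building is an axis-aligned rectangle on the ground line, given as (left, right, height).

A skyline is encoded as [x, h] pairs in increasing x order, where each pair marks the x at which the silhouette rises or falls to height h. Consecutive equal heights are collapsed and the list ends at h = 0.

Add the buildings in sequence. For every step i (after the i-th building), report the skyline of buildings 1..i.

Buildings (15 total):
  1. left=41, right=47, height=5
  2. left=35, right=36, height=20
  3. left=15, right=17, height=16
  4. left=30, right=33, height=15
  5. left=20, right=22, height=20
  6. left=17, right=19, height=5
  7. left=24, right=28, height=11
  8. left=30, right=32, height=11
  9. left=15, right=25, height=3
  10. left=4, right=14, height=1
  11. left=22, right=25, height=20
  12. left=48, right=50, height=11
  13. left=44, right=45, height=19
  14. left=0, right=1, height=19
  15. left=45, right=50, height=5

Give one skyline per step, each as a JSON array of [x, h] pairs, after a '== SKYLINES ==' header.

== SKYLINES ==
[[41,5],[47,0]]
[[35,20],[36,0],[41,5],[47,0]]
[[15,16],[17,0],[35,20],[36,0],[41,5],[47,0]]
[[15,16],[17,0],[30,15],[33,0],[35,20],[36,0],[41,5],[47,0]]
[[15,16],[17,0],[20,20],[22,0],[30,15],[33,0],[35,20],[36,0],[41,5],[47,0]]
[[15,16],[17,5],[19,0],[20,20],[22,0],[30,15],[33,0],[35,20],[36,0],[41,5],[47,0]]
[[15,16],[17,5],[19,0],[20,20],[22,0],[24,11],[28,0],[30,15],[33,0],[35,20],[36,0],[41,5],[47,0]]
[[15,16],[17,5],[19,0],[20,20],[22,0],[24,11],[28,0],[30,15],[33,0],[35,20],[36,0],[41,5],[47,0]]
[[15,16],[17,5],[19,3],[20,20],[22,3],[24,11],[28,0],[30,15],[33,0],[35,20],[36,0],[41,5],[47,0]]
[[4,1],[14,0],[15,16],[17,5],[19,3],[20,20],[22,3],[24,11],[28,0],[30,15],[33,0],[35,20],[36,0],[41,5],[47,0]]
[[4,1],[14,0],[15,16],[17,5],[19,3],[20,20],[25,11],[28,0],[30,15],[33,0],[35,20],[36,0],[41,5],[47,0]]
[[4,1],[14,0],[15,16],[17,5],[19,3],[20,20],[25,11],[28,0],[30,15],[33,0],[35,20],[36,0],[41,5],[47,0],[48,11],[50,0]]
[[4,1],[14,0],[15,16],[17,5],[19,3],[20,20],[25,11],[28,0],[30,15],[33,0],[35,20],[36,0],[41,5],[44,19],[45,5],[47,0],[48,11],[50,0]]
[[0,19],[1,0],[4,1],[14,0],[15,16],[17,5],[19,3],[20,20],[25,11],[28,0],[30,15],[33,0],[35,20],[36,0],[41,5],[44,19],[45,5],[47,0],[48,11],[50,0]]
[[0,19],[1,0],[4,1],[14,0],[15,16],[17,5],[19,3],[20,20],[25,11],[28,0],[30,15],[33,0],[35,20],[36,0],[41,5],[44,19],[45,5],[48,11],[50,0]]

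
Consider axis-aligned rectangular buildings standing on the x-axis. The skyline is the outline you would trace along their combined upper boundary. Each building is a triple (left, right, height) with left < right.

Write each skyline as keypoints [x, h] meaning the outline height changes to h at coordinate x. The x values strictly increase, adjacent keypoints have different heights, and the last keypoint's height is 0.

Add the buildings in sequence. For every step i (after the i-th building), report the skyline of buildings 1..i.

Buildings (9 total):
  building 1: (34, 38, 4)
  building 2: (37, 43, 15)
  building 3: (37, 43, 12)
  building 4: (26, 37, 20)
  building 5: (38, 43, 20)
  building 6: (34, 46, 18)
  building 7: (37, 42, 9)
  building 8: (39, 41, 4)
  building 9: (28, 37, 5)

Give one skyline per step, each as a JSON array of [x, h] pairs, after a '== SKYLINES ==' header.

== SKYLINES ==
[[34,4],[38,0]]
[[34,4],[37,15],[43,0]]
[[34,4],[37,15],[43,0]]
[[26,20],[37,15],[43,0]]
[[26,20],[37,15],[38,20],[43,0]]
[[26,20],[37,18],[38,20],[43,18],[46,0]]
[[26,20],[37,18],[38,20],[43,18],[46,0]]
[[26,20],[37,18],[38,20],[43,18],[46,0]]
[[26,20],[37,18],[38,20],[43,18],[46,0]]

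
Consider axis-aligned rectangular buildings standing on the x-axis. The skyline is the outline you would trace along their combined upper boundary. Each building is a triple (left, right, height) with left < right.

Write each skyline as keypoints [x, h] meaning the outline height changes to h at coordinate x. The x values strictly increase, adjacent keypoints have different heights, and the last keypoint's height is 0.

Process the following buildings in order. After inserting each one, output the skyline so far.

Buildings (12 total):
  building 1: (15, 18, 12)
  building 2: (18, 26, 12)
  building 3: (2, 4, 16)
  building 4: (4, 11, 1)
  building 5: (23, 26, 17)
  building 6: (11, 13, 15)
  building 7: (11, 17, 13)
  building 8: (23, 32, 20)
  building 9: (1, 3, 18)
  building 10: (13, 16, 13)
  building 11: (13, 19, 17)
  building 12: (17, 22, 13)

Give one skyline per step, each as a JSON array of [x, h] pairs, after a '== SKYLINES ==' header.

== SKYLINES ==
[[15,12],[18,0]]
[[15,12],[26,0]]
[[2,16],[4,0],[15,12],[26,0]]
[[2,16],[4,1],[11,0],[15,12],[26,0]]
[[2,16],[4,1],[11,0],[15,12],[23,17],[26,0]]
[[2,16],[4,1],[11,15],[13,0],[15,12],[23,17],[26,0]]
[[2,16],[4,1],[11,15],[13,13],[17,12],[23,17],[26,0]]
[[2,16],[4,1],[11,15],[13,13],[17,12],[23,20],[32,0]]
[[1,18],[3,16],[4,1],[11,15],[13,13],[17,12],[23,20],[32,0]]
[[1,18],[3,16],[4,1],[11,15],[13,13],[17,12],[23,20],[32,0]]
[[1,18],[3,16],[4,1],[11,15],[13,17],[19,12],[23,20],[32,0]]
[[1,18],[3,16],[4,1],[11,15],[13,17],[19,13],[22,12],[23,20],[32,0]]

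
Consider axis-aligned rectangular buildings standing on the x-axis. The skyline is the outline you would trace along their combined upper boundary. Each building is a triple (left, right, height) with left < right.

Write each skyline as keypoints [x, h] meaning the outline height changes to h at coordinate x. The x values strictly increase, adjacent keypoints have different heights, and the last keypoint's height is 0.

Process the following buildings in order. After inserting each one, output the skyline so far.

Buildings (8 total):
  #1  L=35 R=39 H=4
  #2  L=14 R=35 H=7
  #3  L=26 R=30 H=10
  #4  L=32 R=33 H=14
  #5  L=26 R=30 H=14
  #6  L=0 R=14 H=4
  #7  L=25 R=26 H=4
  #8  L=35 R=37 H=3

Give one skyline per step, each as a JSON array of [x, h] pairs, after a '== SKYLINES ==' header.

== SKYLINES ==
[[35,4],[39,0]]
[[14,7],[35,4],[39,0]]
[[14,7],[26,10],[30,7],[35,4],[39,0]]
[[14,7],[26,10],[30,7],[32,14],[33,7],[35,4],[39,0]]
[[14,7],[26,14],[30,7],[32,14],[33,7],[35,4],[39,0]]
[[0,4],[14,7],[26,14],[30,7],[32,14],[33,7],[35,4],[39,0]]
[[0,4],[14,7],[26,14],[30,7],[32,14],[33,7],[35,4],[39,0]]
[[0,4],[14,7],[26,14],[30,7],[32,14],[33,7],[35,4],[39,0]]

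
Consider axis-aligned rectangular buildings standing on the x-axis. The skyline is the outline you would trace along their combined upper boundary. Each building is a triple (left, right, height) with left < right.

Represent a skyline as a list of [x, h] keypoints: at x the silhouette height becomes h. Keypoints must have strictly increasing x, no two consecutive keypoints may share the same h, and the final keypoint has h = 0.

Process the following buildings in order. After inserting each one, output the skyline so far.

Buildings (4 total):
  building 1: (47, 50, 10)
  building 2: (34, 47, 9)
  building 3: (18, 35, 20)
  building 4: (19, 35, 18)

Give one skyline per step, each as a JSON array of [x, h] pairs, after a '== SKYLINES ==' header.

== SKYLINES ==
[[47,10],[50,0]]
[[34,9],[47,10],[50,0]]
[[18,20],[35,9],[47,10],[50,0]]
[[18,20],[35,9],[47,10],[50,0]]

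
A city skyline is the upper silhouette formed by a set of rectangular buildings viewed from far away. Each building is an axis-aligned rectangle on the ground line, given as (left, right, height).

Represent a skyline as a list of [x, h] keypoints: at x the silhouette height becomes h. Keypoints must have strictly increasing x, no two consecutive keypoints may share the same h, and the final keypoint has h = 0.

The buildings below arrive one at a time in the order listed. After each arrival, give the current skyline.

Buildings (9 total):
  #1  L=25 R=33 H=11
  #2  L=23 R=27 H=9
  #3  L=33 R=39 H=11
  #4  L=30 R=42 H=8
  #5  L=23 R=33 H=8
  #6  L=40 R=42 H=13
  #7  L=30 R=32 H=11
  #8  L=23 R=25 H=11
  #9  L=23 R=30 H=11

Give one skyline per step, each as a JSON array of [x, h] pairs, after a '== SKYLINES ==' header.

== SKYLINES ==
[[25,11],[33,0]]
[[23,9],[25,11],[33,0]]
[[23,9],[25,11],[39,0]]
[[23,9],[25,11],[39,8],[42,0]]
[[23,9],[25,11],[39,8],[42,0]]
[[23,9],[25,11],[39,8],[40,13],[42,0]]
[[23,9],[25,11],[39,8],[40,13],[42,0]]
[[23,11],[39,8],[40,13],[42,0]]
[[23,11],[39,8],[40,13],[42,0]]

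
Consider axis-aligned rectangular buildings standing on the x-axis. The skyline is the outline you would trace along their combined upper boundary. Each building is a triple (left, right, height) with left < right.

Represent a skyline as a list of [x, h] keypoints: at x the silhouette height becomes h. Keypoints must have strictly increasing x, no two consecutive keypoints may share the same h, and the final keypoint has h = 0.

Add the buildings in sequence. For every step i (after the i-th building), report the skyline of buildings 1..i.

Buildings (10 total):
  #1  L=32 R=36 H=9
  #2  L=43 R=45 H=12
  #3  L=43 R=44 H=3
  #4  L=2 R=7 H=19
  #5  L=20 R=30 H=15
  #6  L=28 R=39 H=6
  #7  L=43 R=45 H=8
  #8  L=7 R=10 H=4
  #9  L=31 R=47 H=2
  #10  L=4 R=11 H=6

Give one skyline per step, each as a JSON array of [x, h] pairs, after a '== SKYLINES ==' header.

== SKYLINES ==
[[32,9],[36,0]]
[[32,9],[36,0],[43,12],[45,0]]
[[32,9],[36,0],[43,12],[45,0]]
[[2,19],[7,0],[32,9],[36,0],[43,12],[45,0]]
[[2,19],[7,0],[20,15],[30,0],[32,9],[36,0],[43,12],[45,0]]
[[2,19],[7,0],[20,15],[30,6],[32,9],[36,6],[39,0],[43,12],[45,0]]
[[2,19],[7,0],[20,15],[30,6],[32,9],[36,6],[39,0],[43,12],[45,0]]
[[2,19],[7,4],[10,0],[20,15],[30,6],[32,9],[36,6],[39,0],[43,12],[45,0]]
[[2,19],[7,4],[10,0],[20,15],[30,6],[32,9],[36,6],[39,2],[43,12],[45,2],[47,0]]
[[2,19],[7,6],[11,0],[20,15],[30,6],[32,9],[36,6],[39,2],[43,12],[45,2],[47,0]]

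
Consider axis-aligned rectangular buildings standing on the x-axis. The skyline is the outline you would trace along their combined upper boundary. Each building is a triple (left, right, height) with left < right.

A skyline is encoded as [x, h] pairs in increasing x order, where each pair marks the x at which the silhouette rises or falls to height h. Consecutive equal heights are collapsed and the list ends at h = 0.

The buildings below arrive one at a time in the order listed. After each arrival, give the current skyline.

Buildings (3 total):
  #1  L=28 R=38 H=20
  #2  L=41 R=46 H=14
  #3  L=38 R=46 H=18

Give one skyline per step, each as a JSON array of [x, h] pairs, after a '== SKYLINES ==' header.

== SKYLINES ==
[[28,20],[38,0]]
[[28,20],[38,0],[41,14],[46,0]]
[[28,20],[38,18],[46,0]]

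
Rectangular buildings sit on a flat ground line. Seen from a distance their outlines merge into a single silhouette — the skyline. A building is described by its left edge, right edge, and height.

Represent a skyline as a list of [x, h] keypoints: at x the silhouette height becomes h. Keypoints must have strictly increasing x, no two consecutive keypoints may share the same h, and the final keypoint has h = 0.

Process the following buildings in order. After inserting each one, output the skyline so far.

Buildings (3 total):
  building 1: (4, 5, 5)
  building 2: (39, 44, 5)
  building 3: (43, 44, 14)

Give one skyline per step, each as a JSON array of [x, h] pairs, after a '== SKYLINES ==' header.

== SKYLINES ==
[[4,5],[5,0]]
[[4,5],[5,0],[39,5],[44,0]]
[[4,5],[5,0],[39,5],[43,14],[44,0]]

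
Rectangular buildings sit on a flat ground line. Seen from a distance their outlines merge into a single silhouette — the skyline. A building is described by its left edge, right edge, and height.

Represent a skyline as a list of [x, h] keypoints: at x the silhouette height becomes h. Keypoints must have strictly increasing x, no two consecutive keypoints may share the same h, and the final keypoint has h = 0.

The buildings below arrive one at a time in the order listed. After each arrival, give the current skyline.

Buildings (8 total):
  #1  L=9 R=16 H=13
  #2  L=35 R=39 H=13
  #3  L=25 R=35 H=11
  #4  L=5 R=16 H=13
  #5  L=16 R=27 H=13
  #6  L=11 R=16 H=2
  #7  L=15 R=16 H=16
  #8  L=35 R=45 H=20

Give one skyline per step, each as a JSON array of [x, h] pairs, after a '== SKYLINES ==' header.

== SKYLINES ==
[[9,13],[16,0]]
[[9,13],[16,0],[35,13],[39,0]]
[[9,13],[16,0],[25,11],[35,13],[39,0]]
[[5,13],[16,0],[25,11],[35,13],[39,0]]
[[5,13],[27,11],[35,13],[39,0]]
[[5,13],[27,11],[35,13],[39,0]]
[[5,13],[15,16],[16,13],[27,11],[35,13],[39,0]]
[[5,13],[15,16],[16,13],[27,11],[35,20],[45,0]]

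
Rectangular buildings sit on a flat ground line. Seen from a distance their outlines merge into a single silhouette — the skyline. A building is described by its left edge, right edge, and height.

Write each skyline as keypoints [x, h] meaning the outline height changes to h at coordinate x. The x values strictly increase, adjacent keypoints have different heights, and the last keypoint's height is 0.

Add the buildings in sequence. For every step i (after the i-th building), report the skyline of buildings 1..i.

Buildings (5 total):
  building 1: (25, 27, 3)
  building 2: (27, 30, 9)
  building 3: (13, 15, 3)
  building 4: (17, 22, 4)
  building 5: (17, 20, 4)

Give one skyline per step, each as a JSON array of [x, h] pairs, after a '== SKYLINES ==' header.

== SKYLINES ==
[[25,3],[27,0]]
[[25,3],[27,9],[30,0]]
[[13,3],[15,0],[25,3],[27,9],[30,0]]
[[13,3],[15,0],[17,4],[22,0],[25,3],[27,9],[30,0]]
[[13,3],[15,0],[17,4],[22,0],[25,3],[27,9],[30,0]]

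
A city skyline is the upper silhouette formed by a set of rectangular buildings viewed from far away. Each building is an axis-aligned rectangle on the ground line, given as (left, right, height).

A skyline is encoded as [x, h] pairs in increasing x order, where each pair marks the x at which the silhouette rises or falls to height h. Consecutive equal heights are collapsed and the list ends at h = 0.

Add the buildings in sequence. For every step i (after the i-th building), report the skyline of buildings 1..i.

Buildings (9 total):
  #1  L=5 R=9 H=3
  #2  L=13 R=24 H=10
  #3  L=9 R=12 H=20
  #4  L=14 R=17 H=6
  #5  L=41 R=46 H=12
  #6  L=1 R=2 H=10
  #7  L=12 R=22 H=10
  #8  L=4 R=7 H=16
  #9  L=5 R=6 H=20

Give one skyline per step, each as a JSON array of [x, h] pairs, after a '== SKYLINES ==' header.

== SKYLINES ==
[[5,3],[9,0]]
[[5,3],[9,0],[13,10],[24,0]]
[[5,3],[9,20],[12,0],[13,10],[24,0]]
[[5,3],[9,20],[12,0],[13,10],[24,0]]
[[5,3],[9,20],[12,0],[13,10],[24,0],[41,12],[46,0]]
[[1,10],[2,0],[5,3],[9,20],[12,0],[13,10],[24,0],[41,12],[46,0]]
[[1,10],[2,0],[5,3],[9,20],[12,10],[24,0],[41,12],[46,0]]
[[1,10],[2,0],[4,16],[7,3],[9,20],[12,10],[24,0],[41,12],[46,0]]
[[1,10],[2,0],[4,16],[5,20],[6,16],[7,3],[9,20],[12,10],[24,0],[41,12],[46,0]]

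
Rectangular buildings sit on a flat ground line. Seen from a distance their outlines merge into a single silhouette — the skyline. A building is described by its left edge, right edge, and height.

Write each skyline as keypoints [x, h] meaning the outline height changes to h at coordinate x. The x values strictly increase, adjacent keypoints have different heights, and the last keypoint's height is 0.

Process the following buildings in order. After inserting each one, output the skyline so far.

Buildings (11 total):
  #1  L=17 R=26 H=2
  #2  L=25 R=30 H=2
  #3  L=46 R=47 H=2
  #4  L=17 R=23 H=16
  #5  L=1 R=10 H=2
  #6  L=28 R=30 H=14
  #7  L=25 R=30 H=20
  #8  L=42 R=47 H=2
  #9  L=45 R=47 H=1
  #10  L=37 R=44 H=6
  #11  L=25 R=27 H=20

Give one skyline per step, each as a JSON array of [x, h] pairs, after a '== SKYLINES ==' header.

== SKYLINES ==
[[17,2],[26,0]]
[[17,2],[30,0]]
[[17,2],[30,0],[46,2],[47,0]]
[[17,16],[23,2],[30,0],[46,2],[47,0]]
[[1,2],[10,0],[17,16],[23,2],[30,0],[46,2],[47,0]]
[[1,2],[10,0],[17,16],[23,2],[28,14],[30,0],[46,2],[47,0]]
[[1,2],[10,0],[17,16],[23,2],[25,20],[30,0],[46,2],[47,0]]
[[1,2],[10,0],[17,16],[23,2],[25,20],[30,0],[42,2],[47,0]]
[[1,2],[10,0],[17,16],[23,2],[25,20],[30,0],[42,2],[47,0]]
[[1,2],[10,0],[17,16],[23,2],[25,20],[30,0],[37,6],[44,2],[47,0]]
[[1,2],[10,0],[17,16],[23,2],[25,20],[30,0],[37,6],[44,2],[47,0]]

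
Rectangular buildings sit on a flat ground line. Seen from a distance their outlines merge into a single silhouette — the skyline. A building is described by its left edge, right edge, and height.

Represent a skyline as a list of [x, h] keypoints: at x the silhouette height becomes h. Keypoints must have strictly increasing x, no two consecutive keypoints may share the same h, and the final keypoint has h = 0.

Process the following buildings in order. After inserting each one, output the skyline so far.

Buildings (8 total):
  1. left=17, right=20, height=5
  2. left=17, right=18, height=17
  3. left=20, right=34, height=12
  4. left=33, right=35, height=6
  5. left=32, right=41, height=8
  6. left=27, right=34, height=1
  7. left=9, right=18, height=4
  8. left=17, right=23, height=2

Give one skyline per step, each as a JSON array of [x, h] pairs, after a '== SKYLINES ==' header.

== SKYLINES ==
[[17,5],[20,0]]
[[17,17],[18,5],[20,0]]
[[17,17],[18,5],[20,12],[34,0]]
[[17,17],[18,5],[20,12],[34,6],[35,0]]
[[17,17],[18,5],[20,12],[34,8],[41,0]]
[[17,17],[18,5],[20,12],[34,8],[41,0]]
[[9,4],[17,17],[18,5],[20,12],[34,8],[41,0]]
[[9,4],[17,17],[18,5],[20,12],[34,8],[41,0]]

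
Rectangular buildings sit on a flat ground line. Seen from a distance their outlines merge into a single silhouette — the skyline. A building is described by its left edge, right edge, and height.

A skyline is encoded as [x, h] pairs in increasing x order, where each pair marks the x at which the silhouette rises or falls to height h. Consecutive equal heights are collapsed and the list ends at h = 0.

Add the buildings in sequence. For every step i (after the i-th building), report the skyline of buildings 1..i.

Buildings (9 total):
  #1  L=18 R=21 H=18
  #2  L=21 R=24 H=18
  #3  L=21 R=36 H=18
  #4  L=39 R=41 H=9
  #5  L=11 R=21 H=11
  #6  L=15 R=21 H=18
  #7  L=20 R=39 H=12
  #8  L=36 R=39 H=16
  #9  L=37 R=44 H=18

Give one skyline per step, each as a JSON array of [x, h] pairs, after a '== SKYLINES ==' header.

== SKYLINES ==
[[18,18],[21,0]]
[[18,18],[24,0]]
[[18,18],[36,0]]
[[18,18],[36,0],[39,9],[41,0]]
[[11,11],[18,18],[36,0],[39,9],[41,0]]
[[11,11],[15,18],[36,0],[39,9],[41,0]]
[[11,11],[15,18],[36,12],[39,9],[41,0]]
[[11,11],[15,18],[36,16],[39,9],[41,0]]
[[11,11],[15,18],[36,16],[37,18],[44,0]]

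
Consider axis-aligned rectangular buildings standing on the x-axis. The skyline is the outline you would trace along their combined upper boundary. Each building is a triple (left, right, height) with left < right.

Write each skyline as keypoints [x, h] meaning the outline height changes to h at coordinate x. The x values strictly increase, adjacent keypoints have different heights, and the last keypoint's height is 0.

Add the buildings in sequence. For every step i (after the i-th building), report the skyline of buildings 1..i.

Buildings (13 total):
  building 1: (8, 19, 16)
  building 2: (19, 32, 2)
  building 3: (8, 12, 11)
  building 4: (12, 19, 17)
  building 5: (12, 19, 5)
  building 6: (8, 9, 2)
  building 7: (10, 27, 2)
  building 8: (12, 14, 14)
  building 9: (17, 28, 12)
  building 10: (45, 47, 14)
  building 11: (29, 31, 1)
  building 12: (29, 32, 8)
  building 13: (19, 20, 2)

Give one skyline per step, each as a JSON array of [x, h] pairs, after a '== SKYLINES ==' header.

== SKYLINES ==
[[8,16],[19,0]]
[[8,16],[19,2],[32,0]]
[[8,16],[19,2],[32,0]]
[[8,16],[12,17],[19,2],[32,0]]
[[8,16],[12,17],[19,2],[32,0]]
[[8,16],[12,17],[19,2],[32,0]]
[[8,16],[12,17],[19,2],[32,0]]
[[8,16],[12,17],[19,2],[32,0]]
[[8,16],[12,17],[19,12],[28,2],[32,0]]
[[8,16],[12,17],[19,12],[28,2],[32,0],[45,14],[47,0]]
[[8,16],[12,17],[19,12],[28,2],[32,0],[45,14],[47,0]]
[[8,16],[12,17],[19,12],[28,2],[29,8],[32,0],[45,14],[47,0]]
[[8,16],[12,17],[19,12],[28,2],[29,8],[32,0],[45,14],[47,0]]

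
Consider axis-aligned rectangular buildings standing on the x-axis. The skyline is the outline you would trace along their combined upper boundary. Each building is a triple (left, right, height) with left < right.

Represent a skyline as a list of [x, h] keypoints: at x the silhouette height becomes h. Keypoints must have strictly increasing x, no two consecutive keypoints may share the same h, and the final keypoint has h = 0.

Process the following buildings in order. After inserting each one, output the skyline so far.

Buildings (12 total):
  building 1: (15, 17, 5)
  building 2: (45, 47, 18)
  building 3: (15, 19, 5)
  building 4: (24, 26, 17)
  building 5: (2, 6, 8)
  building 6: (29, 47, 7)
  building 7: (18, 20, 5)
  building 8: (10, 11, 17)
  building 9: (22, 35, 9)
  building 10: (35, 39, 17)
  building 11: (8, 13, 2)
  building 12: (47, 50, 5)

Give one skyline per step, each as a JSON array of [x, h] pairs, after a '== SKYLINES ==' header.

== SKYLINES ==
[[15,5],[17,0]]
[[15,5],[17,0],[45,18],[47,0]]
[[15,5],[19,0],[45,18],[47,0]]
[[15,5],[19,0],[24,17],[26,0],[45,18],[47,0]]
[[2,8],[6,0],[15,5],[19,0],[24,17],[26,0],[45,18],[47,0]]
[[2,8],[6,0],[15,5],[19,0],[24,17],[26,0],[29,7],[45,18],[47,0]]
[[2,8],[6,0],[15,5],[20,0],[24,17],[26,0],[29,7],[45,18],[47,0]]
[[2,8],[6,0],[10,17],[11,0],[15,5],[20,0],[24,17],[26,0],[29,7],[45,18],[47,0]]
[[2,8],[6,0],[10,17],[11,0],[15,5],[20,0],[22,9],[24,17],[26,9],[35,7],[45,18],[47,0]]
[[2,8],[6,0],[10,17],[11,0],[15,5],[20,0],[22,9],[24,17],[26,9],[35,17],[39,7],[45,18],[47,0]]
[[2,8],[6,0],[8,2],[10,17],[11,2],[13,0],[15,5],[20,0],[22,9],[24,17],[26,9],[35,17],[39,7],[45,18],[47,0]]
[[2,8],[6,0],[8,2],[10,17],[11,2],[13,0],[15,5],[20,0],[22,9],[24,17],[26,9],[35,17],[39,7],[45,18],[47,5],[50,0]]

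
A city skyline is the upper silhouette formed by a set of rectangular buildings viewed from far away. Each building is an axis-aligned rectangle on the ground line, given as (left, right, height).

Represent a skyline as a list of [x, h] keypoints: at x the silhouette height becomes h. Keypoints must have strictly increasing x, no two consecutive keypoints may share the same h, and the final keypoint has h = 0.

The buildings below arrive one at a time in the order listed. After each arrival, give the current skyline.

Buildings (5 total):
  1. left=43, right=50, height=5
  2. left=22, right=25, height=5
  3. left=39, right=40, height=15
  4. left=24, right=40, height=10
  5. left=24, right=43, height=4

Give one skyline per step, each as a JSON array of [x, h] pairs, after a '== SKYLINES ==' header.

== SKYLINES ==
[[43,5],[50,0]]
[[22,5],[25,0],[43,5],[50,0]]
[[22,5],[25,0],[39,15],[40,0],[43,5],[50,0]]
[[22,5],[24,10],[39,15],[40,0],[43,5],[50,0]]
[[22,5],[24,10],[39,15],[40,4],[43,5],[50,0]]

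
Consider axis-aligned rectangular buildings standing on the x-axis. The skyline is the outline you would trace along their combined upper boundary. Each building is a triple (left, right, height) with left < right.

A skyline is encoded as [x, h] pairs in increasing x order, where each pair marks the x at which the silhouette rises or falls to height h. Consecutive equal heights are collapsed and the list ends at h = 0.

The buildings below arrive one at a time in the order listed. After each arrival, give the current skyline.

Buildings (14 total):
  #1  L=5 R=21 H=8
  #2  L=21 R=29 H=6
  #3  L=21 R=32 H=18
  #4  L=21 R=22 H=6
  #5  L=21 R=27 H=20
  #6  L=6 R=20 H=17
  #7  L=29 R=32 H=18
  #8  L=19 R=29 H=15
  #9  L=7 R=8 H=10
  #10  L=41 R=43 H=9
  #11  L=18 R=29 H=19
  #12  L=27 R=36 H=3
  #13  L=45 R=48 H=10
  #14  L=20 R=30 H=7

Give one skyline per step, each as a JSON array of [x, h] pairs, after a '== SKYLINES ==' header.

== SKYLINES ==
[[5,8],[21,0]]
[[5,8],[21,6],[29,0]]
[[5,8],[21,18],[32,0]]
[[5,8],[21,18],[32,0]]
[[5,8],[21,20],[27,18],[32,0]]
[[5,8],[6,17],[20,8],[21,20],[27,18],[32,0]]
[[5,8],[6,17],[20,8],[21,20],[27,18],[32,0]]
[[5,8],[6,17],[20,15],[21,20],[27,18],[32,0]]
[[5,8],[6,17],[20,15],[21,20],[27,18],[32,0]]
[[5,8],[6,17],[20,15],[21,20],[27,18],[32,0],[41,9],[43,0]]
[[5,8],[6,17],[18,19],[21,20],[27,19],[29,18],[32,0],[41,9],[43,0]]
[[5,8],[6,17],[18,19],[21,20],[27,19],[29,18],[32,3],[36,0],[41,9],[43,0]]
[[5,8],[6,17],[18,19],[21,20],[27,19],[29,18],[32,3],[36,0],[41,9],[43,0],[45,10],[48,0]]
[[5,8],[6,17],[18,19],[21,20],[27,19],[29,18],[32,3],[36,0],[41,9],[43,0],[45,10],[48,0]]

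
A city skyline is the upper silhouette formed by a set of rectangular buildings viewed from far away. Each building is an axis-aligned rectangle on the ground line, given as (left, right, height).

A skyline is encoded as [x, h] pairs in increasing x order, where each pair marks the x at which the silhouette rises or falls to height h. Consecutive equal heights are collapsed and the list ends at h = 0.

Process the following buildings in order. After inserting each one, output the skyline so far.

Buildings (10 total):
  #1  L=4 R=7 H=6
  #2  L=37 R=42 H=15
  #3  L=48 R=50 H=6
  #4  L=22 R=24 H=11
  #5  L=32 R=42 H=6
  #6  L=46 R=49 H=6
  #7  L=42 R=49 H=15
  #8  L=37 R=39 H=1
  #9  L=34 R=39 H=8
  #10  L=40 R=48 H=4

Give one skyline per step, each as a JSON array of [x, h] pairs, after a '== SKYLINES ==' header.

== SKYLINES ==
[[4,6],[7,0]]
[[4,6],[7,0],[37,15],[42,0]]
[[4,6],[7,0],[37,15],[42,0],[48,6],[50,0]]
[[4,6],[7,0],[22,11],[24,0],[37,15],[42,0],[48,6],[50,0]]
[[4,6],[7,0],[22,11],[24,0],[32,6],[37,15],[42,0],[48,6],[50,0]]
[[4,6],[7,0],[22,11],[24,0],[32,6],[37,15],[42,0],[46,6],[50,0]]
[[4,6],[7,0],[22,11],[24,0],[32,6],[37,15],[49,6],[50,0]]
[[4,6],[7,0],[22,11],[24,0],[32,6],[37,15],[49,6],[50,0]]
[[4,6],[7,0],[22,11],[24,0],[32,6],[34,8],[37,15],[49,6],[50,0]]
[[4,6],[7,0],[22,11],[24,0],[32,6],[34,8],[37,15],[49,6],[50,0]]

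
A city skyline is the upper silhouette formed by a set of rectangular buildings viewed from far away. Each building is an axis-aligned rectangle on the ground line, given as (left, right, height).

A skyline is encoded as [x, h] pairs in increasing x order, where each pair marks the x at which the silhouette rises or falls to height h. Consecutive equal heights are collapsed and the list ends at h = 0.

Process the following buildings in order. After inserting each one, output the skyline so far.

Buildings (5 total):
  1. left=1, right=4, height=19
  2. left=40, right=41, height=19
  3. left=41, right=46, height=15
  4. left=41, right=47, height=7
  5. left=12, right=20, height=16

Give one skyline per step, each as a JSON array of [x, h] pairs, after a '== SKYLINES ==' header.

== SKYLINES ==
[[1,19],[4,0]]
[[1,19],[4,0],[40,19],[41,0]]
[[1,19],[4,0],[40,19],[41,15],[46,0]]
[[1,19],[4,0],[40,19],[41,15],[46,7],[47,0]]
[[1,19],[4,0],[12,16],[20,0],[40,19],[41,15],[46,7],[47,0]]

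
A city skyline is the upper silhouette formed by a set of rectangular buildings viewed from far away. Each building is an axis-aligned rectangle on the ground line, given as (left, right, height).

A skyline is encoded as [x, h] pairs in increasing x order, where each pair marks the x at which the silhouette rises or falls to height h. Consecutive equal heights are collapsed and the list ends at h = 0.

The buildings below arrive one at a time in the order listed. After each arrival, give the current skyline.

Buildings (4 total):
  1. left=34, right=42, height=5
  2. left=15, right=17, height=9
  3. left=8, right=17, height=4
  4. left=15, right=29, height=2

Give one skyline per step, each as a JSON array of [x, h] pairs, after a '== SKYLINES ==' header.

== SKYLINES ==
[[34,5],[42,0]]
[[15,9],[17,0],[34,5],[42,0]]
[[8,4],[15,9],[17,0],[34,5],[42,0]]
[[8,4],[15,9],[17,2],[29,0],[34,5],[42,0]]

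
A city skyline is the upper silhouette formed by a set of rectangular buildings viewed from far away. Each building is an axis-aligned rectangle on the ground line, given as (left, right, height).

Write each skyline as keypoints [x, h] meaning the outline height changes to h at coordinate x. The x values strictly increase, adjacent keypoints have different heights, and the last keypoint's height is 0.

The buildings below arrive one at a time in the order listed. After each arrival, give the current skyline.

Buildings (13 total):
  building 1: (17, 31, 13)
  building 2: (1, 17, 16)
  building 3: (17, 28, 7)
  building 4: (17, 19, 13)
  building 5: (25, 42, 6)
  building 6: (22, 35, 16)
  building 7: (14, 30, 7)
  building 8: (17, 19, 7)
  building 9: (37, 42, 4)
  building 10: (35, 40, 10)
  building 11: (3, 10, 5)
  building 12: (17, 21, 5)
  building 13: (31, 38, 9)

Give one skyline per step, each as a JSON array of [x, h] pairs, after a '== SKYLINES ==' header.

== SKYLINES ==
[[17,13],[31,0]]
[[1,16],[17,13],[31,0]]
[[1,16],[17,13],[31,0]]
[[1,16],[17,13],[31,0]]
[[1,16],[17,13],[31,6],[42,0]]
[[1,16],[17,13],[22,16],[35,6],[42,0]]
[[1,16],[17,13],[22,16],[35,6],[42,0]]
[[1,16],[17,13],[22,16],[35,6],[42,0]]
[[1,16],[17,13],[22,16],[35,6],[42,0]]
[[1,16],[17,13],[22,16],[35,10],[40,6],[42,0]]
[[1,16],[17,13],[22,16],[35,10],[40,6],[42,0]]
[[1,16],[17,13],[22,16],[35,10],[40,6],[42,0]]
[[1,16],[17,13],[22,16],[35,10],[40,6],[42,0]]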